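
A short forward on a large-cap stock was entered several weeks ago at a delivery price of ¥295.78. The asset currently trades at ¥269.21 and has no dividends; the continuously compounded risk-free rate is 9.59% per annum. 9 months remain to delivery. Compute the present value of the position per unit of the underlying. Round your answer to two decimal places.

¥6.04

Current fair forward for the remaining 9 months: F = S·e^(r·T), r = 0.0959
F = 269.21 · e^(0.0959 × 9/12) = 269.21 × 1.074575 = 289.2863
Value of long forward = (F − K)·e^(−rT) = (289.2863 − 295.78) · e^(−0.0959·9/12)
= -6.4937 × 0.930601 = -6.04
Short position value = −(long value) = ¥6.04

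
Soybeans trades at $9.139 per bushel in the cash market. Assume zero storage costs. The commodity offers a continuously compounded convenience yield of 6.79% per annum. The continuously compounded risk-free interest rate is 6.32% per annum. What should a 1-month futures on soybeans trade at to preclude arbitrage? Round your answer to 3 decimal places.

Net carry = r + u − y = 0.0632 + 0.0000 − 0.0679 = -0.0047
F = S·e^((r+u−y)T) = 9.139 · e^(-0.0047 × 1/12) = 9.139 · e^-0.000392
= 9.139 × 0.999608 = $9.135 per bushel

$9.135 per bushel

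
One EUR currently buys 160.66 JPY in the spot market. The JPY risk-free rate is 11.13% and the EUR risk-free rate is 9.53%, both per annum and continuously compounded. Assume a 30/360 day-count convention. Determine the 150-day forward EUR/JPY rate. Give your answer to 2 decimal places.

F = S·e^((r_JPY − r_EUR)T) = 160.66 · e^((0.1113 − 0.0953) × 150/360)
= 160.66 · e^0.006667 = 160.66 × 1.006689
F = 161.73 JPY per EUR

161.73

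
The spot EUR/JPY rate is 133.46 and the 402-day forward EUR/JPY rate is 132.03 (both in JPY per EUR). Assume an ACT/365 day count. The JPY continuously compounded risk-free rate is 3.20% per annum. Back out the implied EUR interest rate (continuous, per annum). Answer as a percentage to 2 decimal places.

4.18%

F = S·e^((r_JPY − r_EUR)T) ⇒ r_EUR = r_JPY − ln(F/S)/T
ln(132.03/133.46) = -0.010773; /(402/365) = -0.009781
r_EUR = 0.0320 + 0.009781 = 0.041781
r_EUR = 4.18%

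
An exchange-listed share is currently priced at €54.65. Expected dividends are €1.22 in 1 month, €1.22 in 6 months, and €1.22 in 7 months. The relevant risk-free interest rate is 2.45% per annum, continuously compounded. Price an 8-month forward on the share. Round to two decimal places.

PV(dividends) I = 1.22·e^(−0.0245·1/12) + 1.22·e^(−0.0245·6/12) + 1.22·e^(−0.0245·7/12)
I = 1.2175 + 1.2051 + 1.2027 = 3.6253
F = (S − I)·e^(rT) = (54.65 − 3.6253) · e^(0.0245·8/12)
= 51.0247 · e^0.016333 = 51.0247 × 1.016467 = €51.86

€51.86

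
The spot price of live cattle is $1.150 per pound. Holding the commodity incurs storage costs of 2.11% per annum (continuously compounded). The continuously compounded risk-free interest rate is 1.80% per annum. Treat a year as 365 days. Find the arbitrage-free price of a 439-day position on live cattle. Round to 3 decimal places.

$1.205 per pound

Net carry = r + u − y = 0.0180 + 0.0211 − 0.0000 = 0.0391
F = S·e^((r+u−y)T) = 1.150 · e^(0.0391 × 439/365) = 1.150 · e^0.047027
= 1.150 × 1.048150 = $1.205 per pound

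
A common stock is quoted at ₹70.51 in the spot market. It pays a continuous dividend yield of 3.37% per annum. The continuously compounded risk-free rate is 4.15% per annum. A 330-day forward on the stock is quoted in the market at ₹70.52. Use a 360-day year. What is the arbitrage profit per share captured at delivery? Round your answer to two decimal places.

₹0.50 per share

Fair forward: F* = S·e^(carry·T), with carry = (r − q) = 0.0415 − 0.0337 = 0.0078
F* = 70.51 · e^(0.0078 × 330/360) = 70.51 · e^0.007150 = 70.51 × 1.007176 = ₹71.0160
Market ₹70.52 < fair ₹71.0160: forward underpriced → reverse cash-and-carry (short spot, go long the forward).
At maturity, profit = |F_mkt − F*| = |70.52 − 71.0160| = ₹0.50 per share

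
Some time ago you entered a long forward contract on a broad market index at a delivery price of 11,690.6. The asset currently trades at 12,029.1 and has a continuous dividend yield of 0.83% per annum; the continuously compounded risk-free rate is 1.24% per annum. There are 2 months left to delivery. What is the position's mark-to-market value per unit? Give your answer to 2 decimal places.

Current fair forward for the remaining 2 months: F = S·e^((r − q)·T), (r − q) = 0.0124 − 0.0083 = 0.0041
F = 12029.1 · e^(0.0041 × 2/12) = 12029.1 × 1.00068357 = 12037.3227
Value of long forward = (F − K)·e^(−rT) = (12037.3227 − 11690.6) · e^(−0.0124·2/12)
= 346.7227 × 0.99793547 = 346.01

346.01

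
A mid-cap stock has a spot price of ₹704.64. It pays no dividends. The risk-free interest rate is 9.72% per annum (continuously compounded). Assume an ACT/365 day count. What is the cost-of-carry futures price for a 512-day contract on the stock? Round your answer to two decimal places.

F = S·e^(rT) = 704.64 · e^(0.0972 × 512/365)
= 704.64 · e^0.136346 = 704.64 × 1.146078
F = ₹807.57

₹807.57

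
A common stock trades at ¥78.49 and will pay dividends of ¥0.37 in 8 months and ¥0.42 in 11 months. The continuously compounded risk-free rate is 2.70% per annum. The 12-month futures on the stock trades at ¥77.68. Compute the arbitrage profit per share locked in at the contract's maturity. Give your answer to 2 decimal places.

¥2.16 per share

PV(dividends) I = 0.37·e^(−0.0270·8/12) + 0.42·e^(−0.0270·11/12) = 0.7731
Fair futures F* = (S − I)·e^(rT) = (78.49 − 0.7731)·e^0.027000 = 77.7169 × 1.027368 = 79.8439
Market ¥77.68 < fair 79.8439: forward underpriced → reverse cash-and-carry (short the stock, invest proceeds at r, pay the dividends, go long the forward).
Profit at T = |F_mkt − F*| = |77.68 − 79.8439| = ¥2.16 per share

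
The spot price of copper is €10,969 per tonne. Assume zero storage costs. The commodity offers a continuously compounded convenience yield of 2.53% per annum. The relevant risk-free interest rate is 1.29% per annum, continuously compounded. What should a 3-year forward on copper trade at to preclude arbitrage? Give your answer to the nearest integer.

€10,568 per tonne

Net carry = r + u − y = 0.0129 + 0.0000 − 0.0253 = -0.0124
F = S·e^((r+u−y)T) = 10969 · e^(-0.0124 × 3) = 10969 · e^-0.037200
= 10969 × 0.963483 = €10,568 per tonne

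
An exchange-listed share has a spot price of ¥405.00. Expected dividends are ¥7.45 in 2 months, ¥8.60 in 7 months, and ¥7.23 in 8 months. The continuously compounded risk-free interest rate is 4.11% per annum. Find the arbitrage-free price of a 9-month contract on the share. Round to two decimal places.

¥394.13

PV(dividends) I = 7.45·e^(−0.0411·2/12) + 8.60·e^(−0.0411·7/12) + 7.23·e^(−0.0411·8/12)
I = 7.3991 + 8.3963 + 7.0346 = 22.8300
F = (S − I)·e^(rT) = (405.00 − 22.8300) · e^(0.0411·9/12)
= 382.1700 · e^0.030825 = 382.1700 × 1.031305 = ¥394.13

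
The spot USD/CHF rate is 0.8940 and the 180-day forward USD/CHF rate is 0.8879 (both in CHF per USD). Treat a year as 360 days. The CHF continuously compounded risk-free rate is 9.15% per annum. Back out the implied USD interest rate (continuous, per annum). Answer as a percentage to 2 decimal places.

10.52%

F = S·e^((r_CHF − r_USD)T) ⇒ r_USD = r_CHF − ln(F/S)/T
ln(0.8879/0.8940) = -0.006847; /(180/360) = -0.013694
r_USD = 0.0915 + 0.013694 = 0.105194
r_USD = 10.52%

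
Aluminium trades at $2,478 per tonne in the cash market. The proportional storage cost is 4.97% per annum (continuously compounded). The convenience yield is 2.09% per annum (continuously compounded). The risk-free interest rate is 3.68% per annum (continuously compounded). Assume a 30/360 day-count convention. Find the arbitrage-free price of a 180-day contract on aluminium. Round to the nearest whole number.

$2,561 per tonne

Net carry = r + u − y = 0.0368 + 0.0497 − 0.0209 = 0.0656
F = S·e^((r+u−y)T) = 2478 · e^(0.0656 × 180/360) = 2478 · e^0.032800
= 2478 × 1.033344 = $2,561 per tonne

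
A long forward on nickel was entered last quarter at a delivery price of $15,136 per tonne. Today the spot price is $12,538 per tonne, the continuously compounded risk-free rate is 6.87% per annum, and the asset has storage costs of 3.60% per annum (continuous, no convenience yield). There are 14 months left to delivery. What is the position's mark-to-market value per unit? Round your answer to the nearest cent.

Current fair forward for the remaining 14 months: F = S·e^((r + u)·T), (r + u) = 0.0687 + 0.0360 = 0.1047
F = 12538 · e^(0.1047 × 14/12) = 12538 × 1.12992358 = 14166.9818
Value of long forward = (F − K)·e^(−rT) = (14166.9818 − 15136) · e^(−0.0687·14/12)
= -969.0182 × 0.92297789 = -894.38

-$894.38 per tonne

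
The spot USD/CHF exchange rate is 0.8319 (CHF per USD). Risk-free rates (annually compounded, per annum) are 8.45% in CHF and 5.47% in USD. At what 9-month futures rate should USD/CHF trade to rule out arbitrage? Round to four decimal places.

By covered interest parity, F = S · (1+r_CHF)^T / (1+r_USD)^T
= 0.8319 × 1.062728 / 1.040751 = 0.8319 × 1.021116
F = 0.8495 CHF per USD

0.8495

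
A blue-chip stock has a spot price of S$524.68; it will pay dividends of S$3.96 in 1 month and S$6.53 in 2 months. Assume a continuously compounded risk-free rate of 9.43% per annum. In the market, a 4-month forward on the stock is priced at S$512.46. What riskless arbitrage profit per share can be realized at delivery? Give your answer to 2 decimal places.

PV(dividends) I = 3.96·e^(−0.0943·1/12) + 6.53·e^(−0.0943·2/12) = 10.3572
Fair forward F* = (S − I)·e^(rT) = (524.68 − 10.3572)·e^0.031433 = 514.3228 × 1.031932 = 530.7462
Market S$512.46 < fair 530.7462: forward underpriced → reverse cash-and-carry (short the stock, invest proceeds at r, pay the dividends, go long the forward).
Profit at T = |F_mkt − F*| = |512.46 − 530.7462| = S$18.29 per share

S$18.29 per share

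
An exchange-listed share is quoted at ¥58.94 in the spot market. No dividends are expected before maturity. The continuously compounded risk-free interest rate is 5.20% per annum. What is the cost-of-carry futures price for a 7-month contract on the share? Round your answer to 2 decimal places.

¥60.76

F = S·e^(rT) = 58.94 · e^(0.0520 × 7/12)
= 58.94 · e^0.030333 = 58.94 × 1.030798
F = ¥60.76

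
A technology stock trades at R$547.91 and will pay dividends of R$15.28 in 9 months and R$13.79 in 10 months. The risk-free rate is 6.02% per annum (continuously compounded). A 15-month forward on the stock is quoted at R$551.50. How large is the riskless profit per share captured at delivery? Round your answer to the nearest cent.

R$9.34 per share

PV(dividends) I = 15.28·e^(−0.0602·9/12) + 13.79·e^(−0.0602·10/12) = 27.7207
Fair forward F* = (S − I)·e^(rT) = (547.91 − 27.7207)·e^0.075250 = 520.1893 × 1.078154 = 560.8442
Market R$551.50 < fair 560.8442: forward underpriced → reverse cash-and-carry (short the stock, invest proceeds at r, pay the dividends, go long the forward).
Profit at T = |F_mkt − F*| = |551.50 − 560.8442| = R$9.34 per share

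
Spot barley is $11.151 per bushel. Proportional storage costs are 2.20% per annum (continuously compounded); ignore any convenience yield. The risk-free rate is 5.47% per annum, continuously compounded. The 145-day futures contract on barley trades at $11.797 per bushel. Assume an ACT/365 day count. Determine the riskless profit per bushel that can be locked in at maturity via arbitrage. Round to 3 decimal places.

$0.301 per bushel

Fair futures: F* = S·e^(carry·T), with carry = (r + u) = 0.0547 + 0.0220 = 0.0767
F* = 11.151 · e^(0.0767 × 145/365) = 11.151 · e^0.030470 = 11.151 × 1.030939 = $11.4960
Market $11.797 > fair $11.4960: forward overpriced → cash-and-carry (buy spot, short the forward).
At maturity, profit = |F_mkt − F*| = |11.797 − 11.4960| = $0.301 per bushel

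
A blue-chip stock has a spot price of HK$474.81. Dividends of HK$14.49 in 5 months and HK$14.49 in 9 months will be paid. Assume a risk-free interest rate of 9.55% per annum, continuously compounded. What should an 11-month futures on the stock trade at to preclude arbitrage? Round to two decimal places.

HK$488.33

PV(dividends) I = 14.49·e^(−0.0955·5/12) + 14.49·e^(−0.0955·9/12)
I = 13.9247 + 13.4884 = 27.4131
F = (S − I)·e^(rT) = (474.81 − 27.4131) · e^(0.0955·11/12)
= 447.3969 · e^0.087542 = 447.3969 × 1.091488 = HK$488.33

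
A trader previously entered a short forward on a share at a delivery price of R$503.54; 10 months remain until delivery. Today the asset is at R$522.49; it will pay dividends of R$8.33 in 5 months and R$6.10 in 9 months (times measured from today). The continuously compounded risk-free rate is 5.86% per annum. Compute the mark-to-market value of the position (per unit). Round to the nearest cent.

PV(remaining dividends) I = 8.33·e^(−0.0586·5/12) + 6.10·e^(−0.0586·9/12) = 13.9668
Current forward F = (S − I)·e^(rT) = (522.49 − 13.9668)·e^(0.0586·10/12) = 508.5232 × 1.050045 = 533.9722
Value (long) = (F − K)·e^(−rT) = (533.9722 − 503.54) × 0.952340 = 28.9818
Short position value = −(long value) = -R$28.98

-R$28.98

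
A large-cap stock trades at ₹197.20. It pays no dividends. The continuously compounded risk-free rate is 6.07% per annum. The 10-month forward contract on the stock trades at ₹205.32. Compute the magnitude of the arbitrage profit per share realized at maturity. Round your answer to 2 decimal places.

Fair forward: F* = S·e^(carry·T), with carry = r = 0.0607
F* = 197.20 · e^(0.0607 × 10/12) = 197.20 · e^0.050583 = 197.20 × 1.051884 = ₹207.4315
Market ₹205.32 < fair ₹207.4315: forward underpriced → reverse cash-and-carry (short spot, go long the forward).
At maturity, profit = |F_mkt − F*| = |205.32 − 207.4315| = ₹2.11 per share

₹2.11 per share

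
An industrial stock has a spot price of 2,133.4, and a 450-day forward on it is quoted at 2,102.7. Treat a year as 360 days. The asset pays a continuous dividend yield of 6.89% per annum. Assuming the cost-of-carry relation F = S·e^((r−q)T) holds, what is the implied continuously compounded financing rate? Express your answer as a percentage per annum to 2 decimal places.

5.73%

From F = S·e^((r−q)T): (r − q) = ln(F/S)/T
ln(2102.7/2133.4) = ln(0.985610) = -0.014495
(r − q) = -0.014495 / (450/360) = -0.011596
r = ln(F/S)/T + q = -0.011596 + 0.0689 = 0.057304
r = 5.73%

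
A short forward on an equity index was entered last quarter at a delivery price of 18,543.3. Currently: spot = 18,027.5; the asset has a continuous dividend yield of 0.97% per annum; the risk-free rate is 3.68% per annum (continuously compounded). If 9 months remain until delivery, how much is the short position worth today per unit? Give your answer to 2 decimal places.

141.68

Current fair forward for the remaining 9 months: F = S·e^((r − q)·T), (r − q) = 0.0368 − 0.0097 = 0.0271
F = 18027.5 · e^(0.0271 × 9/12) = 18027.5 × 1.02053296 = 18397.6579
Value of long forward = (F − K)·e^(−rT) = (18397.6579 − 18543.3) · e^(−0.0368·9/12)
= -145.6421 × 0.97277740 = -141.68
Short position value = −(long value) = 141.68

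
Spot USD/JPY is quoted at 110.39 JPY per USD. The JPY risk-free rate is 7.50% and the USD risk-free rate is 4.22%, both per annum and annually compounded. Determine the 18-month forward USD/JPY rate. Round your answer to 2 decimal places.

115.64

By covered interest parity, F = S · (1+r_JPY)^T / (1+r_USD)^T
= 110.39 × 1.114584 / 1.063963 = 110.39 × 1.047578
F = 115.64 JPY per USD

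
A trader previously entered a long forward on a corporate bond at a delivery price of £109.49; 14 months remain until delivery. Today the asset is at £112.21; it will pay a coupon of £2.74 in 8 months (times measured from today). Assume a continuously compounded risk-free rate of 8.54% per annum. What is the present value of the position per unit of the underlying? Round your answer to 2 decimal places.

£10.51

PV(remaining coupons) I = 2.74·e^(−0.0854·8/12) = 2.5884
Current forward F = (S − I)·e^(rT) = (112.21 − 2.5884)·e^(0.0854·14/12) = 109.6216 × 1.104766 = 121.1062
Value (long) = (F − K)·e^(−rT) = (121.1062 − 109.49) × 0.905169 = 10.5146
Value = £10.51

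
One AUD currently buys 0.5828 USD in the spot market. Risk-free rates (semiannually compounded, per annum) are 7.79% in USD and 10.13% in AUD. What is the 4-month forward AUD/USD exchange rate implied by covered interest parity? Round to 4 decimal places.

0.5785

By covered interest parity, F = S · (1+r_USD/2)^(2T) / (1+r_AUD/2)^(2T)
= 0.5828 × 1.025801 / 1.033488 = 0.5828 × 0.992562
F = 0.5785 USD per AUD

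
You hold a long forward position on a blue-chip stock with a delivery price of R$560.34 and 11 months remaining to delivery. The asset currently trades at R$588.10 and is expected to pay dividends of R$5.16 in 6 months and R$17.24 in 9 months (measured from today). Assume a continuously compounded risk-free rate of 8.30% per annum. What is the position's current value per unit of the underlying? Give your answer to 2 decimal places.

R$47.66

PV(remaining dividends) I = 5.16·e^(−0.0830·6/12) + 17.24·e^(−0.0830·9/12) = 21.1498
Current forward F = (S − I)·e^(rT) = (588.10 − 21.1498)·e^(0.0830·11/12) = 566.9502 × 1.079052 = 611.7687
Value (long) = (F − K)·e^(−rT) = (611.7687 − 560.34) × 0.926739 = 47.6610
Value = R$47.66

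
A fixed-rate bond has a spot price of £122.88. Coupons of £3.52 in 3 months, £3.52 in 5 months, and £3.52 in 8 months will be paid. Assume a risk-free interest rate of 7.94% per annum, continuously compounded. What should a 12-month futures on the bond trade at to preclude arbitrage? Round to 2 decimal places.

£122.00

PV(coupons) I = 3.52·e^(−0.0794·3/12) + 3.52·e^(−0.0794·5/12) + 3.52·e^(−0.0794·8/12)
I = 3.4508 + 3.4055 + 3.3385 = 10.1948
F = (S − I)·e^(rT) = (122.88 − 10.1948) · e^(0.0794·12/12)
= 112.6852 · e^0.079400 = 112.6852 × 1.082637 = £122.00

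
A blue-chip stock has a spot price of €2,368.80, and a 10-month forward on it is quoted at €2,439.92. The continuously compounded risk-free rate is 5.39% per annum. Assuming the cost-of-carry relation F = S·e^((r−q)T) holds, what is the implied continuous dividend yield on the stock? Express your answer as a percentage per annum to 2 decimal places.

1.84%

From F = S·e^((r−q)T): (r − q) = ln(F/S)/T
ln(2439.92/2368.80) = ln(1.030024) = 0.029582
(r − q) = 0.029582 / (10/12) = 0.035498
q = r − ln(F/S)/T = 0.0539 − 0.035498 = 0.018402
q = 1.84%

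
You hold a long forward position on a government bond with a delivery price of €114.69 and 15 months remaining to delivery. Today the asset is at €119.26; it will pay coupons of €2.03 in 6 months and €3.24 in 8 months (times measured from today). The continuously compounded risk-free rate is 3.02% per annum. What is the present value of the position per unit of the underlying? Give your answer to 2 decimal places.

PV(remaining coupons) I = 2.03·e^(−0.0302·6/12) + 3.24·e^(−0.0302·8/12) = 5.1750
Current forward F = (S − I)·e^(rT) = (119.26 − 5.1750)·e^(0.0302·15/12) = 114.0850 × 1.038472 = 118.4741
Value (long) = (F − K)·e^(−rT) = (118.4741 − 114.69) × 0.962954 = 3.6439
Value = €3.64

€3.64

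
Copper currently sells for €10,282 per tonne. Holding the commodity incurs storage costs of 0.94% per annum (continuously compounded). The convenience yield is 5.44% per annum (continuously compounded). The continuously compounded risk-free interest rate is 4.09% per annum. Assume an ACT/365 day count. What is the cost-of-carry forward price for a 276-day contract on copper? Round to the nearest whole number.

€10,250 per tonne

Net carry = r + u − y = 0.0409 + 0.0094 − 0.0544 = -0.0041
F = S·e^((r+u−y)T) = 10282 · e^(-0.0041 × 276/365) = 10282 · e^-0.003100
= 10282 × 0.996905 = €10,250 per tonne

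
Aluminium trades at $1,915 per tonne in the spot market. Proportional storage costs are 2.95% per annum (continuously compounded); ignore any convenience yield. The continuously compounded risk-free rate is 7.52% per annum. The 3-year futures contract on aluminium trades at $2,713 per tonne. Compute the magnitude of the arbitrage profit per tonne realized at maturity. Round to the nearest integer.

$91 per tonne

Fair futures: F* = S·e^(carry·T), with carry = (r + u) = 0.0752 + 0.0295 = 0.1047
F* = 1915 · e^(0.1047 × 3) = 1915 · e^0.314100 = 1915 × 1.369027 = $2621.6867
Market $2713 > fair $2621.6867: forward overpriced → cash-and-carry (buy spot, short the forward).
At maturity, profit = |F_mkt − F*| = |2713 − 2621.6867| = $91 per tonne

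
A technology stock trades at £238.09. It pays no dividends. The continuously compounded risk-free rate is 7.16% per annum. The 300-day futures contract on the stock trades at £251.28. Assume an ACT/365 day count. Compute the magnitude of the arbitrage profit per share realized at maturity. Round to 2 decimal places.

£1.24 per share

Fair futures: F* = S·e^(carry·T), with carry = r = 0.0716
F* = 238.09 · e^(0.0716 × 300/365) = 238.09 · e^0.058849 = 238.09 × 1.060615 = £252.5218
Market £251.28 < fair £252.5218: forward underpriced → reverse cash-and-carry (short spot, go long the forward).
At maturity, profit = |F_mkt − F*| = |251.28 − 252.5218| = £1.24 per share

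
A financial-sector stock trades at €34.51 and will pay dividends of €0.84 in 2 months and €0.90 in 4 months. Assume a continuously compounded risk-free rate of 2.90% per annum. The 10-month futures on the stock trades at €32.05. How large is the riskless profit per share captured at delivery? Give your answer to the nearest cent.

PV(dividends) I = 0.84·e^(−0.0290·2/12) + 0.90·e^(−0.0290·4/12) = 1.7273
Fair futures F* = (S − I)·e^(rT) = (34.51 − 1.7273)·e^0.024167 = 32.7827 × 1.024461 = 33.5846
Market €32.05 < fair 33.5846: forward underpriced → reverse cash-and-carry (short the stock, invest proceeds at r, pay the dividends, go long the forward).
Profit at T = |F_mkt − F*| = |32.05 − 33.5846| = €1.53 per share

€1.53 per share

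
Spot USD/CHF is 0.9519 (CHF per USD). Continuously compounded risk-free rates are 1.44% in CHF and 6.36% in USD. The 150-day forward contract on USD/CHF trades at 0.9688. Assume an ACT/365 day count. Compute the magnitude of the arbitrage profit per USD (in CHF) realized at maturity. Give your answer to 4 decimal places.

0.0360 per USD (in CHF)

Fair forward: F* = S·e^(carry·T), with carry = (r_CHF − r_USD) = 0.0144 − 0.0636 = -0.0492
F* = 0.9519 · e^(-0.0492 × 150/365) = 0.9519 · e^-0.020219 = 0.9519 × 0.979984 = 0.9328
Market 0.9688 > fair 0.9328: forward overpriced → cash-and-carry (buy spot, short the forward).
At maturity, profit = |F_mkt − F*| = |0.9688 − 0.9328| = 0.0360 per USD (in CHF)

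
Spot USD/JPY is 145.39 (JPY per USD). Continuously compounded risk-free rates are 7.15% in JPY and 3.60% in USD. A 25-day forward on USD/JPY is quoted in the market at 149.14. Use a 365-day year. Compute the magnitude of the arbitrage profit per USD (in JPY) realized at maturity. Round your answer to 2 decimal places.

3.40 per USD (in JPY)

Fair forward: F* = S·e^(carry·T), with carry = (r_JPY − r_USD) = 0.0715 − 0.0360 = 0.0355
F* = 145.39 · e^(0.0355 × 25/365) = 145.39 · e^0.002432 = 145.39 × 1.002435 = 145.7440
Market 149.14 > fair 145.7440: forward overpriced → cash-and-carry (buy spot, short the forward).
At maturity, profit = |F_mkt − F*| = |149.14 − 145.7440| = 3.40 per USD (in JPY)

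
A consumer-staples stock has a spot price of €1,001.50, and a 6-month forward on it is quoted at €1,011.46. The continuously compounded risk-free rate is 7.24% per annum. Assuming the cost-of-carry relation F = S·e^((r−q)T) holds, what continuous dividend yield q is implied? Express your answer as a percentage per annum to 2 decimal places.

5.26%

From F = S·e^((r−q)T): (r − q) = ln(F/S)/T
ln(1011.46/1001.50) = ln(1.009945) = 0.009896
(r − q) = 0.009896 / (6/12) = 0.019792
q = r − ln(F/S)/T = 0.0724 − 0.019792 = 0.052608
q = 5.26%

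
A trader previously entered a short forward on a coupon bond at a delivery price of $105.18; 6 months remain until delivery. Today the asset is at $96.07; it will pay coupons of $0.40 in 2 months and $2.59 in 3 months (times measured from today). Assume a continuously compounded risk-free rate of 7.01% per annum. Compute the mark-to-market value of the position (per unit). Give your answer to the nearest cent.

$8.43

PV(remaining coupons) I = 0.40·e^(−0.0701·2/12) + 2.59·e^(−0.0701·3/12) = 2.9404
Current forward F = (S − I)·e^(rT) = (96.07 − 2.9404)·e^(0.0701·6/12) = 93.1296 × 1.035671 = 96.4516
Value (long) = (F − K)·e^(−rT) = (96.4516 − 105.18) × 0.965557 = -8.4278
Short position value = −(long value) = $8.43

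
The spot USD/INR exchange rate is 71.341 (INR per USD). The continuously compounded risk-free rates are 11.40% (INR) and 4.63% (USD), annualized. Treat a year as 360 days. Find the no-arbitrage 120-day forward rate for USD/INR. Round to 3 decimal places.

72.969

F = S·e^((r_INR − r_USD)T) = 71.341 · e^((0.1140 − 0.0463) × 120/360)
= 71.341 · e^0.022567 = 71.341 × 1.022824
F = 72.969 INR per USD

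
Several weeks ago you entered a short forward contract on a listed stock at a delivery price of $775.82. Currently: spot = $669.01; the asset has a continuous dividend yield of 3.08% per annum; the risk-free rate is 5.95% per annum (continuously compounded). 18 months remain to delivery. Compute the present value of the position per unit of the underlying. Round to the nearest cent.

$70.77

Current fair forward for the remaining 18 months: F = S·e^((r − q)·T), (r − q) = 0.0595 − 0.0308 = 0.0287
F = 669.01 · e^(0.0287 × 18/12) = 669.01 × 1.043990 = 698.4397
Value of long forward = (F − K)·e^(−rT) = (698.4397 − 775.82) · e^(−0.0595·18/12)
= -77.3803 × 0.914617 = -70.77
Short position value = −(long value) = $70.77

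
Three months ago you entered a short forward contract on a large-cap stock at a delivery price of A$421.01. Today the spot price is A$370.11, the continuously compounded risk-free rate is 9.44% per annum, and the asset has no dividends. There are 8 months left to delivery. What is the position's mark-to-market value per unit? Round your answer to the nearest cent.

Current fair forward for the remaining 8 months: F = S·e^(r·T), r = 0.0944
F = 370.11 · e^(0.0944 × 8/12) = 370.11 × 1.064956 = 394.1509
Value of long forward = (F − K)·e^(−rT) = (394.1509 − 421.01) · e^(−0.0944·8/12)
= -26.8591 × 0.939006 = -25.22
Short position value = −(long value) = A$25.22

A$25.22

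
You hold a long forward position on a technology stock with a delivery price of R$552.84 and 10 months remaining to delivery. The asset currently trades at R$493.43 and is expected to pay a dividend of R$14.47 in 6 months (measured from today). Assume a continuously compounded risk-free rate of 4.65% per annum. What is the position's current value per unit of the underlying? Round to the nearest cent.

PV(remaining dividends) I = 14.47·e^(−0.0465·6/12) = 14.1375
Current forward F = (S − I)·e^(rT) = (493.43 − 14.1375)·e^(0.0465·10/12) = 479.2925 × 1.039511 = 498.2298
Value (long) = (F − K)·e^(−rT) = (498.2298 − 552.84) × 0.961991 = -52.5345
Value = -R$52.53

-R$52.53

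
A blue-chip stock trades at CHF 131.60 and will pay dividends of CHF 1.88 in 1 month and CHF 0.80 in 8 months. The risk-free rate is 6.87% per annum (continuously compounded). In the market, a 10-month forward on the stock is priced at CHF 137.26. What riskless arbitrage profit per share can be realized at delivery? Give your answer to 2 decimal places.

CHF 0.69 per share

PV(dividends) I = 1.88·e^(−0.0687·1/12) + 0.80·e^(−0.0687·8/12) = 2.6335
Fair forward F* = (S − I)·e^(rT) = (131.60 − 2.6335)·e^0.057250 = 128.9665 × 1.058921 = 136.5653
Market CHF 137.26 > fair 136.5653: forward overpriced → cash-and-carry (borrow at r, buy the stock and collect the dividends, short the forward).
Profit at T = |F_mkt − F*| = |137.26 − 136.5653| = CHF 0.69 per share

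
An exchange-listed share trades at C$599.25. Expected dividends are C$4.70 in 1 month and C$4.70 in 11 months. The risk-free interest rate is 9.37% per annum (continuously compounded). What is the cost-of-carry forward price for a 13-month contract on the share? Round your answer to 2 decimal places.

C$653.34

PV(dividends) I = 4.70·e^(−0.0937·1/12) + 4.70·e^(−0.0937·11/12)
I = 4.6634 + 4.3132 = 8.9766
F = (S − I)·e^(rT) = (599.25 − 8.9766) · e^(0.0937·13/12)
= 590.2734 · e^0.101508 = 590.2734 × 1.106839 = C$653.34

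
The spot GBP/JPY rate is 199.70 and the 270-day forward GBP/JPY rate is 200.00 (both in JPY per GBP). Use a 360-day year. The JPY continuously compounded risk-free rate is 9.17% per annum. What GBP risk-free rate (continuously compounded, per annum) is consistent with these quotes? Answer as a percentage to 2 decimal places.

F = S·e^((r_JPY − r_GBP)T) ⇒ r_GBP = r_JPY − ln(F/S)/T
ln(200.00/199.70) = 0.001501; /(270/360) = 0.002001
r_GBP = 0.0917 − 0.002001 = 0.089699
r_GBP = 8.97%

8.97%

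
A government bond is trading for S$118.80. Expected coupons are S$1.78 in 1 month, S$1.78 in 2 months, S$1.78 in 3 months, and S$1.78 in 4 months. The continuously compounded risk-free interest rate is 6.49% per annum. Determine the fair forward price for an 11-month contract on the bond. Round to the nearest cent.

S$118.63

PV(coupons) I = 1.78·e^(−0.0649·1/12) + 1.78·e^(−0.0649·2/12) + 1.78·e^(−0.0649·3/12) + 1.78·e^(−0.0649·4/12)
I = 1.7704 + 1.7609 + 1.7514 + 1.7419 = 7.0246
F = (S − I)·e^(rT) = (118.80 − 7.0246) · e^(0.0649·11/12)
= 111.7754 · e^0.059492 = 111.7754 × 1.061297 = S$118.63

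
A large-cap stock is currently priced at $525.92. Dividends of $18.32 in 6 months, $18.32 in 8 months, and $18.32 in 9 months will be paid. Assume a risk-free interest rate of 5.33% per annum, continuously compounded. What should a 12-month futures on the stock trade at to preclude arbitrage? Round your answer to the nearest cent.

$498.68

PV(dividends) I = 18.32·e^(−0.0533·6/12) + 18.32·e^(−0.0533·8/12) + 18.32·e^(−0.0533·9/12)
I = 17.8382 + 17.6805 + 17.6021 = 53.1208
F = (S − I)·e^(rT) = (525.92 − 53.1208) · e^(0.0533·12/12)
= 472.7992 · e^0.053300 = 472.7992 × 1.054746 = $498.68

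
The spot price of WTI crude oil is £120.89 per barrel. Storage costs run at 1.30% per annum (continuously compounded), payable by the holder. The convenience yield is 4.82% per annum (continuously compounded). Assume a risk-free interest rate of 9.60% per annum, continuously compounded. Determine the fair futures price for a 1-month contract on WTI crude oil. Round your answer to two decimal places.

Net carry = r + u − y = 0.0960 + 0.0130 − 0.0482 = 0.0608
F = S·e^((r+u−y)T) = 120.89 · e^(0.0608 × 1/12) = 120.89 · e^0.005067
= 120.89 × 1.005080 = £121.50 per barrel

£121.50 per barrel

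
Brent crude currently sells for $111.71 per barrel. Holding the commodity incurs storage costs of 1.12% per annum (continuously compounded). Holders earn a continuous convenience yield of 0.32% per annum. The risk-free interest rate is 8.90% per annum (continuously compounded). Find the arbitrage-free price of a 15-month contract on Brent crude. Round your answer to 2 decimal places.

$126.11 per barrel

Net carry = r + u − y = 0.0890 + 0.0112 − 0.0032 = 0.0970
F = S·e^((r+u−y)T) = 111.71 · e^(0.0970 × 15/12) = 111.71 · e^0.121250
= 111.71 × 1.128907 = $126.11 per barrel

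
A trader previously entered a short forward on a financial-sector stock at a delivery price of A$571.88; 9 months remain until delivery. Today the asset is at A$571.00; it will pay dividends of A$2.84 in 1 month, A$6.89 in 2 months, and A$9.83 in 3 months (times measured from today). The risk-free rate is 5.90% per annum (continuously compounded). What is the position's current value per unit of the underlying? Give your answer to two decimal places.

PV(remaining dividends) I = 2.84·e^(−0.0590·1/12) + 6.89·e^(−0.0590·2/12) + 9.83·e^(−0.0590·3/12) = 19.3347
Current forward F = (S − I)·e^(rT) = (571.00 − 19.3347)·e^(0.0590·9/12) = 551.6653 × 1.045244 = 576.6248
Value (long) = (F − K)·e^(−rT) = (576.6248 − 571.88) × 0.956715 = 4.5394
Short position value = −(long value) = -A$4.54

-A$4.54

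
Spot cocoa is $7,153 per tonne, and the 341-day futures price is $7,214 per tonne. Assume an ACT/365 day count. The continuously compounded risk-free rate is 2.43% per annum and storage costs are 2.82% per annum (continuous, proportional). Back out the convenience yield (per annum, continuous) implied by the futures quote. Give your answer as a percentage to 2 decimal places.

4.34%

F = S·e^((r+u−y)T) ⇒ (r+u−y) = ln(F/S)/T
ln(7214/7153) = 0.008492; /T ⇒ 0.009090
y = r + u − ln(F/S)/T = 0.0243 + 0.0282 − 0.009090 = 0.043410
y = 4.34%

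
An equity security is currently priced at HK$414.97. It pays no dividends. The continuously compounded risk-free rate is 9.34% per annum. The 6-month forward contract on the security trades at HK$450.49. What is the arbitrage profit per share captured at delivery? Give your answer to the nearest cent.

Fair forward: F* = S·e^(carry·T), with carry = r = 0.0934
F* = 414.97 · e^(0.0934 × 6/12) = 414.97 · e^0.046700 = 414.97 × 1.047808 = HK$434.8089
Market HK$450.49 > fair HK$434.8089: forward overpriced → cash-and-carry (buy spot, short the forward).
At maturity, profit = |F_mkt − F*| = |450.49 − 434.8089| = HK$15.68 per share

HK$15.68 per share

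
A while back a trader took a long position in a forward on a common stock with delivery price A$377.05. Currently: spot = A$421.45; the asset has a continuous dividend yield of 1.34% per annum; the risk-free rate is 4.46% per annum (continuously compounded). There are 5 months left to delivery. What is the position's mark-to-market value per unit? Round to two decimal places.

A$49.00

Current fair forward for the remaining 5 months: F = S·e^((r − q)·T), (r − q) = 0.0446 − 0.0134 = 0.0312
F = 421.45 · e^(0.0312 × 5/12) = 421.45 × 1.013085 = 426.9647
Value of long forward = (F − K)·e^(−rT) = (426.9647 − 377.05) · e^(−0.0446·5/12)
= 49.9147 × 0.981588 = 49.00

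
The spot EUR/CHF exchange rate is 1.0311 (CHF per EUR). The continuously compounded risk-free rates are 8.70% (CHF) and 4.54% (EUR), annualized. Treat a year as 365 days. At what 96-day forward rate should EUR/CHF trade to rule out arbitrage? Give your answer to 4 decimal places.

1.0424

F = S·e^((r_CHF − r_EUR)T) = 1.0311 · e^((0.0870 − 0.0454) × 96/365)
= 1.0311 · e^0.010941 = 1.0311 × 1.011001
F = 1.0424 CHF per EUR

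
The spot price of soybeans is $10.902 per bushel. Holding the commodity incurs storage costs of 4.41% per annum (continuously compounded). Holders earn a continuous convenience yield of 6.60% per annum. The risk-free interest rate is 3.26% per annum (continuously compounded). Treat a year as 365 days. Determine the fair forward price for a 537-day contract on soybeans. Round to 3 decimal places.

Net carry = r + u − y = 0.0326 + 0.0441 − 0.0660 = 0.0107
F = S·e^((r+u−y)T) = 10.902 · e^(0.0107 × 537/365) = 10.902 · e^0.015742
= 10.902 × 1.015867 = $11.075 per bushel

$11.075 per bushel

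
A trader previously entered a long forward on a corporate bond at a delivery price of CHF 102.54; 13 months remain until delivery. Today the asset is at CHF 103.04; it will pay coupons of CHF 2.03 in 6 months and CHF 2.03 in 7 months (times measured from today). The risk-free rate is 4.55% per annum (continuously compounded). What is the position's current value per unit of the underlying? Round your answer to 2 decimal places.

PV(remaining coupons) I = 2.03·e^(−0.0455·6/12) + 2.03·e^(−0.0455·7/12) = 3.9612
Current forward F = (S − I)·e^(rT) = (103.04 − 3.9612)·e^(0.0455·13/12) = 99.0788 × 1.050527 = 104.0850
Value (long) = (F − K)·e^(−rT) = (104.0850 − 102.54) × 0.951903 = 1.4707
Value = CHF 1.47

CHF 1.47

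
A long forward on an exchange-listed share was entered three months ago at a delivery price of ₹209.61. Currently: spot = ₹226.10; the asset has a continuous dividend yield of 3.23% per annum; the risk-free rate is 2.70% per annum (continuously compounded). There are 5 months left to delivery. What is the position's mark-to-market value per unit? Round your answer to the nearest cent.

₹15.81

Current fair forward for the remaining 5 months: F = S·e^((r − q)·T), (r − q) = 0.0270 − 0.0323 = -0.0053
F = 226.10 · e^(-0.0053 × 5/12) = 226.10 × 0.997794 = 225.6012
Value of long forward = (F − K)·e^(−rT) = (225.6012 − 209.61) · e^(−0.0270·5/12)
= 15.9912 × 0.988813 = 15.81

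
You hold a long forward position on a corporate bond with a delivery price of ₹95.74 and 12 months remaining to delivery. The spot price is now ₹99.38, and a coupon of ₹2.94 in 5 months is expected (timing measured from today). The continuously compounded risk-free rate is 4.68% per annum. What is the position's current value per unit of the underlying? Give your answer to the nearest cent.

PV(remaining coupons) I = 2.94·e^(−0.0468·5/12) = 2.8832
Current forward F = (S − I)·e^(rT) = (99.38 − 2.8832)·e^(0.0468·12/12) = 96.4968 × 1.047912 = 101.1202
Value (long) = (F − K)·e^(−rT) = (101.1202 − 95.74) × 0.954278 = 5.1342
Value = ₹5.13

₹5.13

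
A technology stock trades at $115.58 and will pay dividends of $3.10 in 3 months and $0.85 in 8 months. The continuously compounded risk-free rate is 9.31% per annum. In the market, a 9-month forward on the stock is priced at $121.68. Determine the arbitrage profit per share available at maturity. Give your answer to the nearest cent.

PV(dividends) I = 3.10·e^(−0.0931·3/12) + 0.85·e^(−0.0931·8/12) = 3.8275
Fair forward F* = (S − I)·e^(rT) = (115.58 − 3.8275)·e^0.069825 = 111.7525 × 1.072321 = 119.8346
Market $121.68 > fair 119.8346: forward overpriced → cash-and-carry (borrow at r, buy the stock and collect the dividends, short the forward).
Profit at T = |F_mkt − F*| = |121.68 − 119.8346| = $1.85 per share

$1.85 per share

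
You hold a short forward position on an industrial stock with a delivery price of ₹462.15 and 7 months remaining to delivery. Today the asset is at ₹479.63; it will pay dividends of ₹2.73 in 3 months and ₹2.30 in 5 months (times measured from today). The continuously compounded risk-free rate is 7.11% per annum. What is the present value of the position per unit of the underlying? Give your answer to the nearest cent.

-₹31.34

PV(remaining dividends) I = 2.73·e^(−0.0711·3/12) + 2.30·e^(−0.0711·5/12) = 4.9148
Current forward F = (S − I)·e^(rT) = (479.63 − 4.9148)·e^(0.0711·7/12) = 474.7152 × 1.042347 = 494.8180
Value (long) = (F − K)·e^(−rT) = (494.8180 − 462.15) × 0.959373 = 31.3408
Short position value = −(long value) = -₹31.34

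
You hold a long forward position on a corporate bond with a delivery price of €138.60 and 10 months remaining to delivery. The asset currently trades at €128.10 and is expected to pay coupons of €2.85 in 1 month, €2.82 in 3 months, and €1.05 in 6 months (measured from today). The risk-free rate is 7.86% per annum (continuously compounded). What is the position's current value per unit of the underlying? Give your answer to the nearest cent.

-€8.32

PV(remaining coupons) I = 2.85·e^(−0.0786·1/12) + 2.82·e^(−0.0786·3/12) + 1.05·e^(−0.0786·6/12) = 6.6061
Current forward F = (S − I)·e^(rT) = (128.10 − 6.6061)·e^(0.0786·10/12) = 121.4939 × 1.067693 = 129.7182
Value (long) = (F − K)·e^(−rT) = (129.7182 − 138.60) × 0.936599 = -8.3187
Value = -€8.32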